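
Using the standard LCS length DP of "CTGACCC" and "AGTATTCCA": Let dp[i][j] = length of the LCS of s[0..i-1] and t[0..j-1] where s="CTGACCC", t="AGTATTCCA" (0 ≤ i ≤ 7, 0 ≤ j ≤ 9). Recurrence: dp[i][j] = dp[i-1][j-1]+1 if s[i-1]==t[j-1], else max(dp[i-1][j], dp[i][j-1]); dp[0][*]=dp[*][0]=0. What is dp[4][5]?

   ''  A  G  T  A  T  T  C  C  A
''  0  0  0  0  0  0  0  0  0  0
 C  0  0  0  0  0  0  0  1  1  1
 T  0  0  0  1  1  1  1  1  1  1
 G  0  0  1  1  1  1  1  1  1  1
 A  0  1  1  1  2  2  2  2  2  2
 C  0  1  1  1  2  2  2  3  3  3
 C  0  1  1  1  2  2  2  3  4  4
 C  0  1  1  1  2  2  2  3  4  4

2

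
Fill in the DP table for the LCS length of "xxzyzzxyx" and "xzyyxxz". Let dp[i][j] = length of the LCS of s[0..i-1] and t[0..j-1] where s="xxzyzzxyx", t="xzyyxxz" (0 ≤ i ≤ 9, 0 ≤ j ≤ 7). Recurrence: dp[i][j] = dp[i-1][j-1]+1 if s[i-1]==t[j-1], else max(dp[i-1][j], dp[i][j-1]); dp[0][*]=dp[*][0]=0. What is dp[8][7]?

   ''  x  z  y  y  x  x  z
''  0  0  0  0  0  0  0  0
 x  0  1  1  1  1  1  1  1
 x  0  1  1  1  1  2  2  2
 z  0  1  2  2  2  2  2  3
 y  0  1  2  3  3  3  3  3
 z  0  1  2  3  3  3  3  4
 z  0  1  2  3  3  3  3  4
 x  0  1  2  3  3  4  4  4
 y  0  1  2  3  4  4  4  4
 x  0  1  2  3  4  5  5  5

4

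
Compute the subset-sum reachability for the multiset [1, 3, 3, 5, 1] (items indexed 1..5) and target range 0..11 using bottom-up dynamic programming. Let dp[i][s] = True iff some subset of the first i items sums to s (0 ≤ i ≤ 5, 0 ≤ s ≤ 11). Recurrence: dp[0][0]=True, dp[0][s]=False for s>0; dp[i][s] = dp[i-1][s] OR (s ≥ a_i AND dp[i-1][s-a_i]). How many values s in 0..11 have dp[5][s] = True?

12

i\s   0   1   2   3   4   5   6   7   8   9  10  11
  0   T   F   F   F   F   F   F   F   F   F   F   F
  1   T   T   F   F   F   F   F   F   F   F   F   F
  2   T   T   F   T   T   F   F   F   F   F   F   F
  3   T   T   F   T   T   F   T   T   F   F   F   F
  4   T   T   F   T   T   T   T   T   T   T   F   T
  5   T   T   T   T   T   T   T   T   T   T   T   T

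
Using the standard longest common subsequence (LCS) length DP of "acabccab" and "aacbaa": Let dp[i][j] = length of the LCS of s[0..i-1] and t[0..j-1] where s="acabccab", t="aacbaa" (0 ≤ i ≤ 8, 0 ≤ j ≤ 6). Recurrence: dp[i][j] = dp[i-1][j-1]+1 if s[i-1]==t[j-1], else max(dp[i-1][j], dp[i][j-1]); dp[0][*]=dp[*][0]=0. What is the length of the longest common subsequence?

   ''  a  a  c  b  a  a
''  0  0  0  0  0  0  0
 a  0  1  1  1  1  1  1
 c  0  1  1  2  2  2  2
 a  0  1  2  2  2  3  3
 b  0  1  2  2  3  3  3
 c  0  1  2  3  3  3  3
 c  0  1  2  3  3  3  3
 a  0  1  2  3  3  4  4
 b  0  1  2  3  4  4  4

4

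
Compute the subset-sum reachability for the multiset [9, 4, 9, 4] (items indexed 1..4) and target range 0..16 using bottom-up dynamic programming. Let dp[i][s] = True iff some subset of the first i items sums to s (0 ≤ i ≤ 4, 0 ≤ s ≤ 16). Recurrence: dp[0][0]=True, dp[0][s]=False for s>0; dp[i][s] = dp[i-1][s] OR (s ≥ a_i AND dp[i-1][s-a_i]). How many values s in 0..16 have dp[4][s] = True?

i\s   0   1   2   3   4   5   6   7   8   9  10  11  12  13  14  15  16
  0   T   F   F   F   F   F   F   F   F   F   F   F   F   F   F   F   F
  1   T   F   F   F   F   F   F   F   F   T   F   F   F   F   F   F   F
  2   T   F   F   F   T   F   F   F   F   T   F   F   F   T   F   F   F
  3   T   F   F   F   T   F   F   F   F   T   F   F   F   T   F   F   F
  4   T   F   F   F   T   F   F   F   T   T   F   F   F   T   F   F   F

5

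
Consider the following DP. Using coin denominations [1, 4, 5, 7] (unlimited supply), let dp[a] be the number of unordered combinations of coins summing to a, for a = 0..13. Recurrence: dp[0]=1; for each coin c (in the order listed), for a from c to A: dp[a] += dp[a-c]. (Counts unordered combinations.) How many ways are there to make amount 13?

11

after  coin     0     1     2     3     4     5     6     7     8     9    10    11    12    13
          1     1     1     1     1     1     1     1     1     1     1     1     1     1     1
          4     1     1     1     1     2     2     2     2     3     3     3     3     4     4
          5     1     1     1     1     2     3     3     3     4     5     6     6     7     8
          7     1     1     1     1     2     3     3     4     5     6     7     8    10    11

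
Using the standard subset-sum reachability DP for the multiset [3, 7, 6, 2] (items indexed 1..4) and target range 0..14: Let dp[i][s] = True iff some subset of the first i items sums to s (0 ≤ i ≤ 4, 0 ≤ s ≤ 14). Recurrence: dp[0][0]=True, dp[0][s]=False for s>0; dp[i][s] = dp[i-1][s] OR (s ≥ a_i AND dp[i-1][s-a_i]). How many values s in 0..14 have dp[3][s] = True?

i\s   0   1   2   3   4   5   6   7   8   9  10  11  12  13  14
  0   T   F   F   F   F   F   F   F   F   F   F   F   F   F   F
  1   T   F   F   T   F   F   F   F   F   F   F   F   F   F   F
  2   T   F   F   T   F   F   F   T   F   F   T   F   F   F   F
  3   T   F   F   T   F   F   T   T   F   T   T   F   F   T   F
  4   T   F   T   T   F   T   T   T   T   T   T   T   T   T   F

7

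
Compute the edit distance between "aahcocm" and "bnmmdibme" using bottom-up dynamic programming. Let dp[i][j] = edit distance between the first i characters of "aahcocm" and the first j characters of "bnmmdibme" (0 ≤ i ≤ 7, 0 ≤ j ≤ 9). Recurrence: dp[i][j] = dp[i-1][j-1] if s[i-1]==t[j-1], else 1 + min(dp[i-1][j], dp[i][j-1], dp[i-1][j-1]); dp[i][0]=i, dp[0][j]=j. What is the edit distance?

8

   ''  b  n  m  m  d  i  b  m  e
''  0  1  2  3  4  5  6  7  8  9
 a  1  1  2  3  4  5  6  7  8  9
 a  2  2  2  3  4  5  6  7  8  9
 h  3  3  3  3  4  5  6  7  8  9
 c  4  4  4  4  4  5  6  7  8  9
 o  5  5  5  5  5  5  6  7  8  9
 c  6  6  6  6  6  6  6  7  8  9
 m  7  7  7  6  6  7  7  7  7  8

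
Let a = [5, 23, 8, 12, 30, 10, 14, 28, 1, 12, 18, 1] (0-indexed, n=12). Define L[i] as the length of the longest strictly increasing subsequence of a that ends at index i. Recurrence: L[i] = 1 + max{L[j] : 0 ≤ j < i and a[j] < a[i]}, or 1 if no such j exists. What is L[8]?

1

   i    0    1    2    3    4    5    6    7    8    9   10   11
a[i]    5   23    8   12   30   10   14   28    1   12   18    1
L[i]    1    2    2    3    4    3    4    5    1    4    5    1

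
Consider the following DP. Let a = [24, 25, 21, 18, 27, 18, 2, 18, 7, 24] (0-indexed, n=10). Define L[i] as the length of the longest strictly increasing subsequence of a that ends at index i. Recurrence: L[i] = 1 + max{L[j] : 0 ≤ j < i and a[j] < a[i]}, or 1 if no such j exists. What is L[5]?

   i    0    1    2    3    4    5    6    7    8    9
a[i]   24   25   21   18   27   18    2   18    7   24
L[i]    1    2    1    1    3    1    1    2    2    3

1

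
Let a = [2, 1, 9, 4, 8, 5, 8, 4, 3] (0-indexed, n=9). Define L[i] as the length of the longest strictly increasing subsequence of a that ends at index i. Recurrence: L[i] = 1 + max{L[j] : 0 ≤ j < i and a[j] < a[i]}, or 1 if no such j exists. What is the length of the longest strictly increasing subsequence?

4

   i    0    1    2    3    4    5    6    7    8
a[i]    2    1    9    4    8    5    8    4    3
L[i]    1    1    2    2    3    3    4    2    2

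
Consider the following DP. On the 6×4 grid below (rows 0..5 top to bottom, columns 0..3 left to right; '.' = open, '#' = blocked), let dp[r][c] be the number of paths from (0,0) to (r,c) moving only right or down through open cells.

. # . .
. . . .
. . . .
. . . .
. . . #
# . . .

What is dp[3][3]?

10

r\c   0   1   2   3
  0   1   0   0   0
  1   1   1   1   1
  2   1   2   3   4
  3   1   3   6  10
  4   1   4  10   0
  5   0   4  14  14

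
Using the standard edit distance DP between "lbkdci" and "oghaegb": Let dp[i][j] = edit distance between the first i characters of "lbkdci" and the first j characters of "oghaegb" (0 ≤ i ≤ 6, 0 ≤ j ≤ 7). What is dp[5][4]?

5

   ''  o  g  h  a  e  g  b
''  0  1  2  3  4  5  6  7
 l  1  1  2  3  4  5  6  7
 b  2  2  2  3  4  5  6  6
 k  3  3  3  3  4  5  6  7
 d  4  4  4  4  4  5  6  7
 c  5  5  5  5  5  5  6  7
 i  6  6  6  6  6  6  6  7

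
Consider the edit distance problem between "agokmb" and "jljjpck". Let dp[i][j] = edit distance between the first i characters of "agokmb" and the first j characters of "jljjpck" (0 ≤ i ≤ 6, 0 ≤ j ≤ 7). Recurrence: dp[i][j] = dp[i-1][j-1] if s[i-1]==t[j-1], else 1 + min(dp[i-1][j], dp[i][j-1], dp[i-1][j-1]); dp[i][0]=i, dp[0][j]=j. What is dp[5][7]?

7

   ''  j  l  j  j  p  c  k
''  0  1  2  3  4  5  6  7
 a  1  1  2  3  4  5  6  7
 g  2  2  2  3  4  5  6  7
 o  3  3  3  3  4  5  6  7
 k  4  4  4  4  4  5  6  6
 m  5  5  5  5  5  5  6  7
 b  6  6  6  6  6  6  6  7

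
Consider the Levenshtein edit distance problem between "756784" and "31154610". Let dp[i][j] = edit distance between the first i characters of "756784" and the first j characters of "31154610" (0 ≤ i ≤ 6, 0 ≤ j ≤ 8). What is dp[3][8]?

   ''  3  1  1  5  4  6  1  0
''  0  1  2  3  4  5  6  7  8
 7  1  1  2  3  4  5  6  7  8
 5  2  2  2  3  3  4  5  6  7
 6  3  3  3  3  4  4  4  5  6
 7  4  4  4  4  4  5  5  5  6
 8  5  5  5  5  5  5  6  6  6
 4  6  6  6  6  6  5  6  7  7

6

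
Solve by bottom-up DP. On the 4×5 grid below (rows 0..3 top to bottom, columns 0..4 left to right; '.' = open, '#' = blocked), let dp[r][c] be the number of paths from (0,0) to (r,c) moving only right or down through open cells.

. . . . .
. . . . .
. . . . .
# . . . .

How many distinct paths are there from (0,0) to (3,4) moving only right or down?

34

r\c   0   1   2   3   4
  0   1   1   1   1   1
  1   1   2   3   4   5
  2   1   3   6  10  15
  3   0   3   9  19  34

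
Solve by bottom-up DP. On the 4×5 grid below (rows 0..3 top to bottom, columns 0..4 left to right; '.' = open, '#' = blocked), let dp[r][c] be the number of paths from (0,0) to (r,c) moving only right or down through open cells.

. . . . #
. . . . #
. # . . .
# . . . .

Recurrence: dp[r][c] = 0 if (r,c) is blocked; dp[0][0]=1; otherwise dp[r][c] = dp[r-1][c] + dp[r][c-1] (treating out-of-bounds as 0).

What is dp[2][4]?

r\c   0   1   2   3   4
  0   1   1   1   1   0
  1   1   2   3   4   0
  2   1   0   3   7   7
  3   0   0   3  10  17

7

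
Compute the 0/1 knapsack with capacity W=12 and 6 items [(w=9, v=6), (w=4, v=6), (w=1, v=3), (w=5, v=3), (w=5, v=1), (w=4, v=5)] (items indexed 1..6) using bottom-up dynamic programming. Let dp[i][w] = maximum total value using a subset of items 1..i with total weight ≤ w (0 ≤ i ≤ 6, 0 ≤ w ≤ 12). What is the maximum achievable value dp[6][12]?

i\w   0   1   2   3   4   5   6   7   8   9  10  11  12
  0   0   0   0   0   0   0   0   0   0   0   0   0   0
  1   0   0   0   0   0   0   0   0   0   6   6   6   6
  2   0   0   0   0   6   6   6   6   6   6   6   6   6
  3   0   3   3   3   6   9   9   9   9   9   9   9   9
  4   0   3   3   3   6   9   9   9   9   9  12  12  12
  5   0   3   3   3   6   9   9   9   9   9  12  12  12
  6   0   3   3   3   6   9   9   9  11  14  14  14  14

14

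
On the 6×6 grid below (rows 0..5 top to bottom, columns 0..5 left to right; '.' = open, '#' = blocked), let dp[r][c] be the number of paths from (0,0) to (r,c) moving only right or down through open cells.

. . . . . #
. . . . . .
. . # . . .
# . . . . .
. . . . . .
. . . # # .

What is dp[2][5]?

r\c   0   1   2   3   4   5
  0   1   1   1   1   1   0
  1   1   2   3   4   5   5
  2   1   3   0   4   9  14
  3   0   3   3   7  16  30
  4   0   3   6  13  29  59
  5   0   3   9   0   0  59

14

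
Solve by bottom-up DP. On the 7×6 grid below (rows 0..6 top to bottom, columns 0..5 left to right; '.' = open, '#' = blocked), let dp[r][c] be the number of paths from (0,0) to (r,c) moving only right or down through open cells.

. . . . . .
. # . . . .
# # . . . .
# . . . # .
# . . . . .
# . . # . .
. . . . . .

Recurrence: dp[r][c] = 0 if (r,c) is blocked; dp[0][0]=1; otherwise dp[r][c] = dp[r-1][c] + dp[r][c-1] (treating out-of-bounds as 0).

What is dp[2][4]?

6

r\c   0   1   2   3   4   5
  0   1   1   1   1   1   1
  1   1   0   1   2   3   4
  2   0   0   1   3   6  10
  3   0   0   1   4   0  10
  4   0   0   1   5   5  15
  5   0   0   1   0   5  20
  6   0   0   1   1   6  26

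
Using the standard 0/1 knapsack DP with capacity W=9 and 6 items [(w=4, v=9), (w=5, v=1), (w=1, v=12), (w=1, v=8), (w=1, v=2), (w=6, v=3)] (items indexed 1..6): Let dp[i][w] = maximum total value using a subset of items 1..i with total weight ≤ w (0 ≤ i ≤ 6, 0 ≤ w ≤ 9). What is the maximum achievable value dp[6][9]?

i\w   0   1   2   3   4   5   6   7   8   9
  0   0   0   0   0   0   0   0   0   0   0
  1   0   0   0   0   9   9   9   9   9   9
  2   0   0   0   0   9   9   9   9   9  10
  3   0  12  12  12  12  21  21  21  21  21
  4   0  12  20  20  20  21  29  29  29  29
  5   0  12  20  22  22  22  29  31  31  31
  6   0  12  20  22  22  22  29  31  31  31

31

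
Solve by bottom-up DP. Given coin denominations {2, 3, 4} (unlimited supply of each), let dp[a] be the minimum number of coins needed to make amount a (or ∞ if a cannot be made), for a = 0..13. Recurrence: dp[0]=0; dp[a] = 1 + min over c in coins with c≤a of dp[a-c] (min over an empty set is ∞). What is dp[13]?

4

 a  0  1  2  3  4  5  6  7  8  9 10 11 12 13
dp  0  -  1  1  1  2  2  2  2  3  3  3  3  4
(- denotes ∞ / unreachable)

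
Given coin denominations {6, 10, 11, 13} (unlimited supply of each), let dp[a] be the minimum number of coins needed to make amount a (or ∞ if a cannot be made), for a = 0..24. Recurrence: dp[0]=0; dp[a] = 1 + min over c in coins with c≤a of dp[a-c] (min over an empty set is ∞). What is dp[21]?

2

 a  0  1  2  3  4  5  6  7  8  9 10 11 12 13 14 15 16 17 18 19 20 21 22 23 24
dp  0  -  -  -  -  -  1  -  -  -  1  1  2  1  -  -  2  2  3  2  2  2  2  2  2
(- denotes ∞ / unreachable)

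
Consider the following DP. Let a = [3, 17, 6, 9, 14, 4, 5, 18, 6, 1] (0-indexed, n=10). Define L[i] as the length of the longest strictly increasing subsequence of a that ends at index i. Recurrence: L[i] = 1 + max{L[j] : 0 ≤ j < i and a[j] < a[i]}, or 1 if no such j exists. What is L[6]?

   i    0    1    2    3    4    5    6    7    8    9
a[i]    3   17    6    9   14    4    5   18    6    1
L[i]    1    2    2    3    4    2    3    5    4    1

3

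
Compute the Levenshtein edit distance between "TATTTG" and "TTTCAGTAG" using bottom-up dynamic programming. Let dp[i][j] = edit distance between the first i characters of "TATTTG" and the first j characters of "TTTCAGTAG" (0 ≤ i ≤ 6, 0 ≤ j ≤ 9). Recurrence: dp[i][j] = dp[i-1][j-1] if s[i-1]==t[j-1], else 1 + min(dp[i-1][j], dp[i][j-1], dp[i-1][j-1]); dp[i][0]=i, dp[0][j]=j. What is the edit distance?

   ''  T  T  T  C  A  G  T  A  G
''  0  1  2  3  4  5  6  7  8  9
 T  1  0  1  2  3  4  5  6  7  8
 A  2  1  1  2  3  3  4  5  6  7
 T  3  2  1  1  2  3  4  4  5  6
 T  4  3  2  1  2  3  4  4  5  6
 T  5  4  3  2  2  3  4  4  5  6
 G  6  5  4  3  3  3  3  4  5  5

5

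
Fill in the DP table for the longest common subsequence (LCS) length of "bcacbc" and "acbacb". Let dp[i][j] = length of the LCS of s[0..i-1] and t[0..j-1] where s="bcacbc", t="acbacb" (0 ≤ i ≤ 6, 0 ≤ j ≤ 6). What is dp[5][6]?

   ''  a  c  b  a  c  b
''  0  0  0  0  0  0  0
 b  0  0  0  1  1  1  1
 c  0  0  1  1  1  2  2
 a  0  1  1  1  2  2  2
 c  0  1  2  2  2  3  3
 b  0  1  2  3  3  3  4
 c  0  1  2  3  3  4  4

4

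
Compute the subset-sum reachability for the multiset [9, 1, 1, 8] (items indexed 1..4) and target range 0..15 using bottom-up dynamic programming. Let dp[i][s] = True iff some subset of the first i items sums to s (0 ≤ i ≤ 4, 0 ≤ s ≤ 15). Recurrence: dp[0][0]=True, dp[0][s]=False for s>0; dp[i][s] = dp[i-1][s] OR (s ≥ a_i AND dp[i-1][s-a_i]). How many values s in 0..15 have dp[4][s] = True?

i\s   0   1   2   3   4   5   6   7   8   9  10  11  12  13  14  15
  0   T   F   F   F   F   F   F   F   F   F   F   F   F   F   F   F
  1   T   F   F   F   F   F   F   F   F   T   F   F   F   F   F   F
  2   T   T   F   F   F   F   F   F   F   T   T   F   F   F   F   F
  3   T   T   T   F   F   F   F   F   F   T   T   T   F   F   F   F
  4   T   T   T   F   F   F   F   F   T   T   T   T   F   F   F   F

7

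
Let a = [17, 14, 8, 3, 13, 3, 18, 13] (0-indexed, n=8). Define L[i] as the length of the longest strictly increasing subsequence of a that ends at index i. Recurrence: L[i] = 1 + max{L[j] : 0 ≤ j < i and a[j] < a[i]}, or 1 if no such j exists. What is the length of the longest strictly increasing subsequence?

3

   i    0    1    2    3    4    5    6    7
a[i]   17   14    8    3   13    3   18   13
L[i]    1    1    1    1    2    1    3    2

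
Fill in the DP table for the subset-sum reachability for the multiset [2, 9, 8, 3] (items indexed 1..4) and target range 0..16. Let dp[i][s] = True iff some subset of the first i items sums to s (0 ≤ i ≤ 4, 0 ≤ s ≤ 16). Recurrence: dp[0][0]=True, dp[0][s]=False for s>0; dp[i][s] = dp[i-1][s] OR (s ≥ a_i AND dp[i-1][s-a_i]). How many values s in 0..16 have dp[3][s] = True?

6

i\s   0   1   2   3   4   5   6   7   8   9  10  11  12  13  14  15  16
  0   T   F   F   F   F   F   F   F   F   F   F   F   F   F   F   F   F
  1   T   F   T   F   F   F   F   F   F   F   F   F   F   F   F   F   F
  2   T   F   T   F   F   F   F   F   F   T   F   T   F   F   F   F   F
  3   T   F   T   F   F   F   F   F   T   T   T   T   F   F   F   F   F
  4   T   F   T   T   F   T   F   F   T   T   T   T   T   T   T   F   F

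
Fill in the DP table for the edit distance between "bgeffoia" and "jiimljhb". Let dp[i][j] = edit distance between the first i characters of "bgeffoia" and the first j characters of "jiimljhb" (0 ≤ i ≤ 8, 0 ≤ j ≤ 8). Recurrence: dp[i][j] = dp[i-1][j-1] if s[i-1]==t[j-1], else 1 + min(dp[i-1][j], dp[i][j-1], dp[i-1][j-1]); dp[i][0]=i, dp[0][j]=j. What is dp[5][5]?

   ''  j  i  i  m  l  j  h  b
''  0  1  2  3  4  5  6  7  8
 b  1  1  2  3  4  5  6  7  7
 g  2  2  2  3  4  5  6  7  8
 e  3  3  3  3  4  5  6  7  8
 f  4  4  4  4  4  5  6  7  8
 f  5  5  5  5  5  5  6  7  8
 o  6  6  6  6  6  6  6  7  8
 i  7  7  6  6  7  7  7  7  8
 a  8  8  7  7  7  8  8  8  8

5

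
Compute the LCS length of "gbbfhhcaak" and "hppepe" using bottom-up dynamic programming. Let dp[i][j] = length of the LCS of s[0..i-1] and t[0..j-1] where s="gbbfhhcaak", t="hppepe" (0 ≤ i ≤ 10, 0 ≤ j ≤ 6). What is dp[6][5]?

1

   ''  h  p  p  e  p  e
''  0  0  0  0  0  0  0
 g  0  0  0  0  0  0  0
 b  0  0  0  0  0  0  0
 b  0  0  0  0  0  0  0
 f  0  0  0  0  0  0  0
 h  0  1  1  1  1  1  1
 h  0  1  1  1  1  1  1
 c  0  1  1  1  1  1  1
 a  0  1  1  1  1  1  1
 a  0  1  1  1  1  1  1
 k  0  1  1  1  1  1  1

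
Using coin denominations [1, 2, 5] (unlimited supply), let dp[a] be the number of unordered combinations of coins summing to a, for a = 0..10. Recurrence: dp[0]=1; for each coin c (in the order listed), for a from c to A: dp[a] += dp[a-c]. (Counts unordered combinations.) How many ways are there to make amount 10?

after  coin     0     1     2     3     4     5     6     7     8     9    10
          1     1     1     1     1     1     1     1     1     1     1     1
          2     1     1     2     2     3     3     4     4     5     5     6
          5     1     1     2     2     3     4     5     6     7     8    10

10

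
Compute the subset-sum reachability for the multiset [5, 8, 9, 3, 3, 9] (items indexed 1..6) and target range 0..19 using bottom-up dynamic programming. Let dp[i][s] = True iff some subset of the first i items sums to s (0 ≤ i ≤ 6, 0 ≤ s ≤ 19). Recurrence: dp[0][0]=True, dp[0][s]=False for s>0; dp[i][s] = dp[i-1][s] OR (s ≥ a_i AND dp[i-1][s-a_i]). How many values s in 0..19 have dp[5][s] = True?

i\s   0   1   2   3   4   5   6   7   8   9  10  11  12  13  14  15  16  17  18  19
  0   T   F   F   F   F   F   F   F   F   F   F   F   F   F   F   F   F   F   F   F
  1   T   F   F   F   F   T   F   F   F   F   F   F   F   F   F   F   F   F   F   F
  2   T   F   F   F   F   T   F   F   T   F   F   F   F   T   F   F   F   F   F   F
  3   T   F   F   F   F   T   F   F   T   T   F   F   F   T   T   F   F   T   F   F
  4   T   F   F   T   F   T   F   F   T   T   F   T   T   T   T   F   T   T   F   F
  5   T   F   F   T   F   T   T   F   T   T   F   T   T   T   T   T   T   T   F   T
  6   T   F   F   T   F   T   T   F   T   T   F   T   T   T   T   T   T   T   T   T

14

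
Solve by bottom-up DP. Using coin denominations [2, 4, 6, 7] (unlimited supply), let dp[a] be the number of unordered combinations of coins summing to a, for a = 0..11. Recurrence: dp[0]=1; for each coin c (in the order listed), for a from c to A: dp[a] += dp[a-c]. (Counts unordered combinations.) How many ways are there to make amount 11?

2

after  coin     0     1     2     3     4     5     6     7     8     9    10    11
          2     1     0     1     0     1     0     1     0     1     0     1     0
          4     1     0     1     0     2     0     2     0     3     0     3     0
          6     1     0     1     0     2     0     3     0     4     0     5     0
          7     1     0     1     0     2     0     3     1     4     1     5     2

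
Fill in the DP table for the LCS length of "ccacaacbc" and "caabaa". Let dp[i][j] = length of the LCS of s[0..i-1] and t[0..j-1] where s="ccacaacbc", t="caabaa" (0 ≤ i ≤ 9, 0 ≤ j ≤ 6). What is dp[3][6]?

   ''  c  a  a  b  a  a
''  0  0  0  0  0  0  0
 c  0  1  1  1  1  1  1
 c  0  1  1  1  1  1  1
 a  0  1  2  2  2  2  2
 c  0  1  2  2  2  2  2
 a  0  1  2  3  3  3  3
 a  0  1  2  3  3  4  4
 c  0  1  2  3  3  4  4
 b  0  1  2  3  4  4  4
 c  0  1  2  3  4  4  4

2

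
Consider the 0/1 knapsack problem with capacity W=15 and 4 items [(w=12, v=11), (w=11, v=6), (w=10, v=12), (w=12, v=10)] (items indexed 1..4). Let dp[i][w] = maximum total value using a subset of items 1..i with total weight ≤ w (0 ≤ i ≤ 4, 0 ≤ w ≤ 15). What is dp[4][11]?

12

i\w   0   1   2   3   4   5   6   7   8   9  10  11  12  13  14  15
  0   0   0   0   0   0   0   0   0   0   0   0   0   0   0   0   0
  1   0   0   0   0   0   0   0   0   0   0   0   0  11  11  11  11
  2   0   0   0   0   0   0   0   0   0   0   0   6  11  11  11  11
  3   0   0   0   0   0   0   0   0   0   0  12  12  12  12  12  12
  4   0   0   0   0   0   0   0   0   0   0  12  12  12  12  12  12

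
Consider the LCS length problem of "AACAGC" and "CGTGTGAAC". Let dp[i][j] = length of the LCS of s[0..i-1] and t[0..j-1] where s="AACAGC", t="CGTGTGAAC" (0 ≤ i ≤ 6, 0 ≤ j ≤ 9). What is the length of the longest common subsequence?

3

   ''  C  G  T  G  T  G  A  A  C
''  0  0  0  0  0  0  0  0  0  0
 A  0  0  0  0  0  0  0  1  1  1
 A  0  0  0  0  0  0  0  1  2  2
 C  0  1  1  1  1  1  1  1  2  3
 A  0  1  1  1  1  1  1  2  2  3
 G  0  1  2  2  2  2  2  2  2  3
 C  0  1  2  2  2  2  2  2  2  3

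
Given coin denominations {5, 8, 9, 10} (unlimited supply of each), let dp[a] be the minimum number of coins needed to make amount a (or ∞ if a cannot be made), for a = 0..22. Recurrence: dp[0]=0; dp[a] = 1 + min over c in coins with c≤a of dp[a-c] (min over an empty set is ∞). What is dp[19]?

 a  0  1  2  3  4  5  6  7  8  9 10 11 12 13 14 15 16 17 18 19 20 21 22
dp  0  -  -  -  -  1  -  -  1  1  1  -  -  2  2  2  2  2  2  2  2  3  3
(- denotes ∞ / unreachable)

2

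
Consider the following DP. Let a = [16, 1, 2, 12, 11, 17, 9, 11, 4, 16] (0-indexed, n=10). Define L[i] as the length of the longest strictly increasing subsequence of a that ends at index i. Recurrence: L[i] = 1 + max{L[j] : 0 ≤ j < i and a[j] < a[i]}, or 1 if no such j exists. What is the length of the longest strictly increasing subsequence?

5

   i    0    1    2    3    4    5    6    7    8    9
a[i]   16    1    2   12   11   17    9   11    4   16
L[i]    1    1    2    3    3    4    3    4    3    5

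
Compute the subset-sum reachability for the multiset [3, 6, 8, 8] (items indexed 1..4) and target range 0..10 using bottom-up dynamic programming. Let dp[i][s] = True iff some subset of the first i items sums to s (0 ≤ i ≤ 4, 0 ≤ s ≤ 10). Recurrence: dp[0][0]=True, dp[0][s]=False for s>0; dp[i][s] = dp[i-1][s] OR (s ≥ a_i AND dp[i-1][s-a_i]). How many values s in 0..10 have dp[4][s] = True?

5

i\s   0   1   2   3   4   5   6   7   8   9  10
  0   T   F   F   F   F   F   F   F   F   F   F
  1   T   F   F   T   F   F   F   F   F   F   F
  2   T   F   F   T   F   F   T   F   F   T   F
  3   T   F   F   T   F   F   T   F   T   T   F
  4   T   F   F   T   F   F   T   F   T   T   F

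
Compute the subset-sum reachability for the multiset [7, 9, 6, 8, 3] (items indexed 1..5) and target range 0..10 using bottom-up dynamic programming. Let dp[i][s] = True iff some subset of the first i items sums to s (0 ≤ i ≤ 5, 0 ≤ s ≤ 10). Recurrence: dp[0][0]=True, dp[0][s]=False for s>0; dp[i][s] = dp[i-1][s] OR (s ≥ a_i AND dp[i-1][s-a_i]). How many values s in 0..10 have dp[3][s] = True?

4

i\s   0   1   2   3   4   5   6   7   8   9  10
  0   T   F   F   F   F   F   F   F   F   F   F
  1   T   F   F   F   F   F   F   T   F   F   F
  2   T   F   F   F   F   F   F   T   F   T   F
  3   T   F   F   F   F   F   T   T   F   T   F
  4   T   F   F   F   F   F   T   T   T   T   F
  5   T   F   F   T   F   F   T   T   T   T   T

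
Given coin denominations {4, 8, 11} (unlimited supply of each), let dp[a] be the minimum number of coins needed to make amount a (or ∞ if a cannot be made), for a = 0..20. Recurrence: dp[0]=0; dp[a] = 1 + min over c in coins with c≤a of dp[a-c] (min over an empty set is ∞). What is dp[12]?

 a  0  1  2  3  4  5  6  7  8  9 10 11 12 13 14 15 16 17 18 19 20
dp  0  -  -  -  1  -  -  -  1  -  -  1  2  -  -  2  2  -  -  2  3
(- denotes ∞ / unreachable)

2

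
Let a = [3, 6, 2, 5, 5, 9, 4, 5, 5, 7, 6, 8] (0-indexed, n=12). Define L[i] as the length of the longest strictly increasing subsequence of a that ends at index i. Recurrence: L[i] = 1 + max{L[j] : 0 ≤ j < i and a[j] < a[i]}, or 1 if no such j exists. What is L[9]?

4

   i    0    1    2    3    4    5    6    7    8    9   10   11
a[i]    3    6    2    5    5    9    4    5    5    7    6    8
L[i]    1    2    1    2    2    3    2    3    3    4    4    5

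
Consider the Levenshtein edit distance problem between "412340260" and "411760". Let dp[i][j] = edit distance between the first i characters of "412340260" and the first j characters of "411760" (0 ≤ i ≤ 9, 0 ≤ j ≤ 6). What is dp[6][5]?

4

   ''  4  1  1  7  6  0
''  0  1  2  3  4  5  6
 4  1  0  1  2  3  4  5
 1  2  1  0  1  2  3  4
 2  3  2  1  1  2  3  4
 3  4  3  2  2  2  3  4
 4  5  4  3  3  3  3  4
 0  6  5  4  4  4  4  3
 2  7  6  5  5  5  5  4
 6  8  7  6  6  6  5  5
 0  9  8  7  7  7  6  5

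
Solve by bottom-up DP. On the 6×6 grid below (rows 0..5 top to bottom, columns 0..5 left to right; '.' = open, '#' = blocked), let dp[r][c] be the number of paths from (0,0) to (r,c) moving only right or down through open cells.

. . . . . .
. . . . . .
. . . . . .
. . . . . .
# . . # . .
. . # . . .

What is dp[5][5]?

126

r\c   0   1   2   3   4   5
  0   1   1   1   1   1   1
  1   1   2   3   4   5   6
  2   1   3   6  10  15  21
  3   1   4  10  20  35  56
  4   0   4  14   0  35  91
  5   0   4   0   0  35 126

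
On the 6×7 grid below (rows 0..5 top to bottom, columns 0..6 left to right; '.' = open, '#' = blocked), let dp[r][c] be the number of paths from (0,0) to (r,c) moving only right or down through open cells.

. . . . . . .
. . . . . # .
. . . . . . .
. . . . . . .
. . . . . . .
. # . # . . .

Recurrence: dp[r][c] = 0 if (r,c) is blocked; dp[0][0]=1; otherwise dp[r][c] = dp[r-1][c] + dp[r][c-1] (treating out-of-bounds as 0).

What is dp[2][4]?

15

r\c   0   1   2   3   4   5   6
  0   1   1   1   1   1   1   1
  1   1   2   3   4   5   0   1
  2   1   3   6  10  15  15  16
  3   1   4  10  20  35  50  66
  4   1   5  15  35  70 120 186
  5   1   0  15   0  70 190 376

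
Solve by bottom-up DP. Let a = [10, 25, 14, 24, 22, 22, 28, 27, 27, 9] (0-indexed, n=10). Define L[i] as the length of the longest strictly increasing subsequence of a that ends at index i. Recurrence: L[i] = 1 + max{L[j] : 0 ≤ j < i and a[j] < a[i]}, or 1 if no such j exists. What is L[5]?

3

   i    0    1    2    3    4    5    6    7    8    9
a[i]   10   25   14   24   22   22   28   27   27    9
L[i]    1    2    2    3    3    3    4    4    4    1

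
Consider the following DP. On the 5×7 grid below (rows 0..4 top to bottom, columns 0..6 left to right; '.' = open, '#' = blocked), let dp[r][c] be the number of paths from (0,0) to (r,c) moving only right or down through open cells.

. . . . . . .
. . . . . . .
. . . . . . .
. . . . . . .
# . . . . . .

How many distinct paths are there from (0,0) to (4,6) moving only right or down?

r\c   0   1   2   3   4   5   6
  0   1   1   1   1   1   1   1
  1   1   2   3   4   5   6   7
  2   1   3   6  10  15  21  28
  3   1   4  10  20  35  56  84
  4   0   4  14  34  69 125 209

209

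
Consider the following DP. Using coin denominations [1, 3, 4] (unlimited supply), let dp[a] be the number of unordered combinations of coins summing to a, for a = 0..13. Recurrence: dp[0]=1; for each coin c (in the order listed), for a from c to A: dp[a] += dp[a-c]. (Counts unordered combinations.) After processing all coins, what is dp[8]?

after  coin     0     1     2     3     4     5     6     7     8     9    10    11    12    13
          1     1     1     1     1     1     1     1     1     1     1     1     1     1     1
          3     1     1     1     2     2     2     3     3     3     4     4     4     5     5
          4     1     1     1     2     3     3     4     5     6     7     8     9    11    12

6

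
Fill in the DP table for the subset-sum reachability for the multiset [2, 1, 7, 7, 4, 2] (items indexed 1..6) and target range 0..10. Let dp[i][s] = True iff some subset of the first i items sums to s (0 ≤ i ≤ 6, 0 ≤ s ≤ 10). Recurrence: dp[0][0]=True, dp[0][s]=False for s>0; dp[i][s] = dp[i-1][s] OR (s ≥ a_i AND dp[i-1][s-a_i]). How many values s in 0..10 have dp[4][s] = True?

i\s   0   1   2   3   4   5   6   7   8   9  10
  0   T   F   F   F   F   F   F   F   F   F   F
  1   T   F   T   F   F   F   F   F   F   F   F
  2   T   T   T   T   F   F   F   F   F   F   F
  3   T   T   T   T   F   F   F   T   T   T   T
  4   T   T   T   T   F   F   F   T   T   T   T
  5   T   T   T   T   T   T   T   T   T   T   T
  6   T   T   T   T   T   T   T   T   T   T   T

8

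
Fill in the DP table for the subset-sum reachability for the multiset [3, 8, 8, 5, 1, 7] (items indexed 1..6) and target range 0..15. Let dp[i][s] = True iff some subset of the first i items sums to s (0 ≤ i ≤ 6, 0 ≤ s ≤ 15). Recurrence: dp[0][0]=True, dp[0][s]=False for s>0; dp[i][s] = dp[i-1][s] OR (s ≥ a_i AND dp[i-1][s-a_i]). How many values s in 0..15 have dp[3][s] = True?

4

i\s   0   1   2   3   4   5   6   7   8   9  10  11  12  13  14  15
  0   T   F   F   F   F   F   F   F   F   F   F   F   F   F   F   F
  1   T   F   F   T   F   F   F   F   F   F   F   F   F   F   F   F
  2   T   F   F   T   F   F   F   F   T   F   F   T   F   F   F   F
  3   T   F   F   T   F   F   F   F   T   F   F   T   F   F   F   F
  4   T   F   F   T   F   T   F   F   T   F   F   T   F   T   F   F
  5   T   T   F   T   T   T   T   F   T   T   F   T   T   T   T   F
  6   T   T   F   T   T   T   T   T   T   T   T   T   T   T   T   T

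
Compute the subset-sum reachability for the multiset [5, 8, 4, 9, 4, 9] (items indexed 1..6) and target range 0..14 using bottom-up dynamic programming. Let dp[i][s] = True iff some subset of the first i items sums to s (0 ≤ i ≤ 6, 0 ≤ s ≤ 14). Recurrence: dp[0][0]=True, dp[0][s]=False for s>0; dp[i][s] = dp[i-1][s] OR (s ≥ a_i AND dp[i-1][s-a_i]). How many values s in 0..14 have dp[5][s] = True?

i\s   0   1   2   3   4   5   6   7   8   9  10  11  12  13  14
  0   T   F   F   F   F   F   F   F   F   F   F   F   F   F   F
  1   T   F   F   F   F   T   F   F   F   F   F   F   F   F   F
  2   T   F   F   F   F   T   F   F   T   F   F   F   F   T   F
  3   T   F   F   F   T   T   F   F   T   T   F   F   T   T   F
  4   T   F   F   F   T   T   F   F   T   T   F   F   T   T   T
  5   T   F   F   F   T   T   F   F   T   T   F   F   T   T   T
  6   T   F   F   F   T   T   F   F   T   T   F   F   T   T   T

8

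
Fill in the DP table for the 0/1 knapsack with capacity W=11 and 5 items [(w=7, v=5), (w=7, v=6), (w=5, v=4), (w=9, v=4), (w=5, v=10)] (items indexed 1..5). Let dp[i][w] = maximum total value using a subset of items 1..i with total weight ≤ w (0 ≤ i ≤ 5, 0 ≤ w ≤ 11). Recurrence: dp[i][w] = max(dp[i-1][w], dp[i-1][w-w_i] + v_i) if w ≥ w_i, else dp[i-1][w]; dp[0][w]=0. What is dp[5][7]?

i\w   0   1   2   3   4   5   6   7   8   9  10  11
  0   0   0   0   0   0   0   0   0   0   0   0   0
  1   0   0   0   0   0   0   0   5   5   5   5   5
  2   0   0   0   0   0   0   0   6   6   6   6   6
  3   0   0   0   0   0   4   4   6   6   6   6   6
  4   0   0   0   0   0   4   4   6   6   6   6   6
  5   0   0   0   0   0  10  10  10  10  10  14  14

10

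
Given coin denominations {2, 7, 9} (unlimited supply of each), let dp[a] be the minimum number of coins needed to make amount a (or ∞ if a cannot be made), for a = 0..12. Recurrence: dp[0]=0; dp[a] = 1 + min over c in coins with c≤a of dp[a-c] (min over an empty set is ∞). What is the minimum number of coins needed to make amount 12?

 a  0  1  2  3  4  5  6  7  8  9 10 11 12
dp  0  -  1  -  2  -  3  1  4  1  5  2  6
(- denotes ∞ / unreachable)

6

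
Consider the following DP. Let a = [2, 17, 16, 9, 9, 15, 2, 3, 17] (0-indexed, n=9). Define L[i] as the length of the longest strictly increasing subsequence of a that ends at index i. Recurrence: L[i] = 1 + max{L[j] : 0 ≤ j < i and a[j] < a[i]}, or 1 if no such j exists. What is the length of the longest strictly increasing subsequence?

4

   i    0    1    2    3    4    5    6    7    8
a[i]    2   17   16    9    9   15    2    3   17
L[i]    1    2    2    2    2    3    1    2    4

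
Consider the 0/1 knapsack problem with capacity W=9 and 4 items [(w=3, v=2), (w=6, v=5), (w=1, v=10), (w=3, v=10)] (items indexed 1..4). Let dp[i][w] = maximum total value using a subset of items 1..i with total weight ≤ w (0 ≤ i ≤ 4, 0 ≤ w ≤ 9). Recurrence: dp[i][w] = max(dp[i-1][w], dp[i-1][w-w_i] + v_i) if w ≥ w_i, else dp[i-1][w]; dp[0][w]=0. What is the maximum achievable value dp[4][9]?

i\w   0   1   2   3   4   5   6   7   8   9
  0   0   0   0   0   0   0   0   0   0   0
  1   0   0   0   2   2   2   2   2   2   2
  2   0   0   0   2   2   2   5   5   5   7
  3   0  10  10  10  12  12  12  15  15  15
  4   0  10  10  10  20  20  20  22  22  22

22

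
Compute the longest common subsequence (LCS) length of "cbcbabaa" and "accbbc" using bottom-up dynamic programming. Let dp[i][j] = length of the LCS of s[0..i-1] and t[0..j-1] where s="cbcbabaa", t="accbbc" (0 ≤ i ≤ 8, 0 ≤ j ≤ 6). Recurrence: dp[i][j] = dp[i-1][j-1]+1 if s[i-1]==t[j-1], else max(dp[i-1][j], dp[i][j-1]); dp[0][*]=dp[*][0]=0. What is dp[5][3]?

2

   ''  a  c  c  b  b  c
''  0  0  0  0  0  0  0
 c  0  0  1  1  1  1  1
 b  0  0  1  1  2  2  2
 c  0  0  1  2  2  2  3
 b  0  0  1  2  3  3  3
 a  0  1  1  2  3  3  3
 b  0  1  1  2  3  4  4
 a  0  1  1  2  3  4  4
 a  0  1  1  2  3  4  4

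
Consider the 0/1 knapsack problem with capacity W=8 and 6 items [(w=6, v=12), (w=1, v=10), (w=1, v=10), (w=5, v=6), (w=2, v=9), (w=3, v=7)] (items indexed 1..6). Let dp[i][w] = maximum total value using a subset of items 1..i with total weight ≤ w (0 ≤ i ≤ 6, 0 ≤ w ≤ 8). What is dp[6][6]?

29

i\w   0   1   2   3   4   5   6   7   8
  0   0   0   0   0   0   0   0   0   0
  1   0   0   0   0   0   0  12  12  12
  2   0  10  10  10  10  10  12  22  22
  3   0  10  20  20  20  20  20  22  32
  4   0  10  20  20  20  20  20  26  32
  5   0  10  20  20  29  29  29  29  32
  6   0  10  20  20  29  29  29  36  36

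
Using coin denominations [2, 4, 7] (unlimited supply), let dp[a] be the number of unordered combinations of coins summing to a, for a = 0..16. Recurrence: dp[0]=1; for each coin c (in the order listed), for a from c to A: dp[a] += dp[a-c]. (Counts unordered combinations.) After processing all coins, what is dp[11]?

after  coin     0     1     2     3     4     5     6     7     8     9    10    11    12    13    14    15    16
          2     1     0     1     0     1     0     1     0     1     0     1     0     1     0     1     0     1
          4     1     0     1     0     2     0     2     0     3     0     3     0     4     0     4     0     5
          7     1     0     1     0     2     0     2     1     3     1     3     2     4     2     5     3     6

2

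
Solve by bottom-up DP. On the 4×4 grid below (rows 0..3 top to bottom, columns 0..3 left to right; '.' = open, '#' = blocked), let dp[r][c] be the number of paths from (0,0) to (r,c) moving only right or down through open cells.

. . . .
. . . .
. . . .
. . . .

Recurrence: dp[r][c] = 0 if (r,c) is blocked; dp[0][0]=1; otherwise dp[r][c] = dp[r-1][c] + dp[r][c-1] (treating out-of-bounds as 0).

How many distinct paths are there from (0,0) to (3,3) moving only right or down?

20

r\c   0   1   2   3
  0   1   1   1   1
  1   1   2   3   4
  2   1   3   6  10
  3   1   4  10  20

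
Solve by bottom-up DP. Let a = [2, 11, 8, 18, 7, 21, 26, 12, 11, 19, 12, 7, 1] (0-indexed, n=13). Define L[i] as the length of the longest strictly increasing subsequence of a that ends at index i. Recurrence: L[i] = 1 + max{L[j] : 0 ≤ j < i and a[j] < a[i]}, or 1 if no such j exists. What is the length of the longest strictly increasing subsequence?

5

   i    0    1    2    3    4    5    6    7    8    9   10   11   12
a[i]    2   11    8   18    7   21   26   12   11   19   12    7    1
L[i]    1    2    2    3    2    4    5    3    3    4    4    2    1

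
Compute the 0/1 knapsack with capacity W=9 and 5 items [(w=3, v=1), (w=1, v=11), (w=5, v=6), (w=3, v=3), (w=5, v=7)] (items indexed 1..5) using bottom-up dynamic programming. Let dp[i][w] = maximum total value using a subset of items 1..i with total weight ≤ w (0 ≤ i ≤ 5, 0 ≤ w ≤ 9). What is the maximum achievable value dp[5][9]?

21

i\w   0   1   2   3   4   5   6   7   8   9
  0   0   0   0   0   0   0   0   0   0   0
  1   0   0   0   1   1   1   1   1   1   1
  2   0  11  11  11  12  12  12  12  12  12
  3   0  11  11  11  12  12  17  17  17  18
  4   0  11  11  11  14  14  17  17  17  20
  5   0  11  11  11  14  14  18  18  18  21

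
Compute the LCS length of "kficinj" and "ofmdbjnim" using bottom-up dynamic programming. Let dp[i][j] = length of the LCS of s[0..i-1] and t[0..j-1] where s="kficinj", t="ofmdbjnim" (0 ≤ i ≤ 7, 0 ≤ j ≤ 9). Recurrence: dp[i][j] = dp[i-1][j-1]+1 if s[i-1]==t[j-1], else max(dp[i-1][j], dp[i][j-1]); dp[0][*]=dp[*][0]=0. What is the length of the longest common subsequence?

   ''  o  f  m  d  b  j  n  i  m
''  0  0  0  0  0  0  0  0  0  0
 k  0  0  0  0  0  0  0  0  0  0
 f  0  0  1  1  1  1  1  1  1  1
 i  0  0  1  1  1  1  1  1  2  2
 c  0  0  1  1  1  1  1  1  2  2
 i  0  0  1  1  1  1  1  1  2  2
 n  0  0  1  1  1  1  1  2  2  2
 j  0  0  1  1  1  1  2  2  2  2

2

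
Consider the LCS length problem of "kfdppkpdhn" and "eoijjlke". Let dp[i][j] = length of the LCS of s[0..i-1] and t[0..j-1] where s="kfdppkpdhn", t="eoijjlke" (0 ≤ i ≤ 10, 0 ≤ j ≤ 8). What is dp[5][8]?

1

   ''  e  o  i  j  j  l  k  e
''  0  0  0  0  0  0  0  0  0
 k  0  0  0  0  0  0  0  1  1
 f  0  0  0  0  0  0  0  1  1
 d  0  0  0  0  0  0  0  1  1
 p  0  0  0  0  0  0  0  1  1
 p  0  0  0  0  0  0  0  1  1
 k  0  0  0  0  0  0  0  1  1
 p  0  0  0  0  0  0  0  1  1
 d  0  0  0  0  0  0  0  1  1
 h  0  0  0  0  0  0  0  1  1
 n  0  0  0  0  0  0  0  1  1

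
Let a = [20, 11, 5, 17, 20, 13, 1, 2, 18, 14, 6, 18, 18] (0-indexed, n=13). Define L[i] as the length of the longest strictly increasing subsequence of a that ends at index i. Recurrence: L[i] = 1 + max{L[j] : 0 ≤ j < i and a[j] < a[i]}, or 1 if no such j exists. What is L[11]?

   i    0    1    2    3    4    5    6    7    8    9   10   11   12
a[i]   20   11    5   17   20   13    1    2   18   14    6   18   18
L[i]    1    1    1    2    3    2    1    2    3    3    3    4    4

4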